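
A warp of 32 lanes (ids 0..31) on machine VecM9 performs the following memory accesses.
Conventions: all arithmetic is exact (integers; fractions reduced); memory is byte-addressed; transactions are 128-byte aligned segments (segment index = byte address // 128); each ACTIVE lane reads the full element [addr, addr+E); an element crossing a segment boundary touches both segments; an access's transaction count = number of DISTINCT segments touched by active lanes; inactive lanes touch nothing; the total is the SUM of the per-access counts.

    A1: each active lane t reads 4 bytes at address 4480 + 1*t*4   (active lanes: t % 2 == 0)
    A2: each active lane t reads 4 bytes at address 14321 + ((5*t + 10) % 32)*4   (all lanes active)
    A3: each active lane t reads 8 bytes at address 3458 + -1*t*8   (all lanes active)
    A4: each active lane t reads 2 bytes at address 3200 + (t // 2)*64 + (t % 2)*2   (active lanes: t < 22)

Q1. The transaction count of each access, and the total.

A1: 1 transaction
A2: 2 transactions
A3: 3 transactions
A4: 6 transactions

Answer: 1,2,3,6; total 12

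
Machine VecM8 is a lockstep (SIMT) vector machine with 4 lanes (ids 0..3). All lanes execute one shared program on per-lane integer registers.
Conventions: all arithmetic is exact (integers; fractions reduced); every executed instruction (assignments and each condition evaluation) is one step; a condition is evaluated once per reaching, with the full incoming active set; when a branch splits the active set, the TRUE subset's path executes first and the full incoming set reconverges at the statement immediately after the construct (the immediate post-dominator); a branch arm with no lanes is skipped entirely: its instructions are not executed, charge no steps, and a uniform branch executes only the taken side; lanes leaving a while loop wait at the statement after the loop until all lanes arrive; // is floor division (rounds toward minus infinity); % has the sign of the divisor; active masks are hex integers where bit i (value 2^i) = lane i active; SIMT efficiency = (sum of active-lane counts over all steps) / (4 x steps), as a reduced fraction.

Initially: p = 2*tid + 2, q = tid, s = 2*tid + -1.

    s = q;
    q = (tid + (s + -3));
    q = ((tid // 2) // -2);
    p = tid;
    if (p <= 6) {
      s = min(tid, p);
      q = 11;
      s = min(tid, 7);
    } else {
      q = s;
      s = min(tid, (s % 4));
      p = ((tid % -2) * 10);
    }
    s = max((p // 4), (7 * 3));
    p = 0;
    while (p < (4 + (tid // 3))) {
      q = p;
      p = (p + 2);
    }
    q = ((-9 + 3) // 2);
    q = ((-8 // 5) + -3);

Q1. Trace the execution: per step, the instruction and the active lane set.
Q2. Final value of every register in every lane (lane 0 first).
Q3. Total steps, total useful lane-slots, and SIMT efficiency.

step 0: s <- q                       0xf
step 1: q <- (tid + (s + -3))        0xf
step 2: q <- ((tid // 2) // -2)      0xf
step 3: p <- tid                     0xf
step 4: eval (p <= 6)                0xf
step 5: s <- min(tid, p)             0xf
step 6: q <- 11                      0xf
step 7: s <- min(tid, 7)             0xf
step 8: s <- max((p // 4), (7 * 3))  0xf
step 9: p <- 0                       0xf
step 10: eval (p < (4 + (tid // 3)))  0xf
step 11: q <- p                       0xf
step 12: p <- (p + 2)                 0xf
step 13: eval (p < (4 + (tid // 3)))  0xf
step 14: q <- p                       0xf
step 15: p <- (p + 2)                 0xf
step 16: eval (p < (4 + (tid // 3)))  0xf
step 17: q <- p                       0x8
step 18: p <- (p + 2)                 0x8
step 19: eval (p < (4 + (tid // 3)))  0x8
step 20: q <- ((-9 + 3) // 2)         0xf
step 21: q <- ((-8 // 5) + -3)        0xf

Answer: 22 steps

p: 4,4,4,6
q: -5,-5,-5,-5
s: 21,21,21,21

steps = 22; useful = 79; efficiency = 79/88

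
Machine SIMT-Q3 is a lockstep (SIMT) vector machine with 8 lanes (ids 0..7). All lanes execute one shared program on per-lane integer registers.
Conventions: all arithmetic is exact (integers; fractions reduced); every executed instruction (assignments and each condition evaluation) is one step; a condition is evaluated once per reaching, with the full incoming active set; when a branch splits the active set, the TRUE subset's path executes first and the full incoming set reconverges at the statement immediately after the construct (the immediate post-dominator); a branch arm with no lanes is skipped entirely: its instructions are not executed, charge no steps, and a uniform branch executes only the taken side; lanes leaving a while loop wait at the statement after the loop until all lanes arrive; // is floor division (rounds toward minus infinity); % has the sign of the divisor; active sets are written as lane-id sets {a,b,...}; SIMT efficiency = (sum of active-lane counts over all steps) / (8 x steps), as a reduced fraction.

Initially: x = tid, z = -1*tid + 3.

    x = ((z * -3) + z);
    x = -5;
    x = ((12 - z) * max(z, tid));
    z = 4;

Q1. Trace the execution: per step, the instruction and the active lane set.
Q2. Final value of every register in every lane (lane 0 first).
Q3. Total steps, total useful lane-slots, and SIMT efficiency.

step 0: x <- ((z * -3) + z)          {0,1,2,3,4,5,6,7}
step 1: x <- -5                      {0,1,2,3,4,5,6,7}
step 2: x <- ((12 - z) * max(z, tid)) {0,1,2,3,4,5,6,7}
step 3: z <- 4                       {0,1,2,3,4,5,6,7}

Answer: 4 steps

x: 27,20,22,36,52,70,90,112
z: 4,4,4,4,4,4,4,4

steps = 4; useful = 32; efficiency = 32/32 = 1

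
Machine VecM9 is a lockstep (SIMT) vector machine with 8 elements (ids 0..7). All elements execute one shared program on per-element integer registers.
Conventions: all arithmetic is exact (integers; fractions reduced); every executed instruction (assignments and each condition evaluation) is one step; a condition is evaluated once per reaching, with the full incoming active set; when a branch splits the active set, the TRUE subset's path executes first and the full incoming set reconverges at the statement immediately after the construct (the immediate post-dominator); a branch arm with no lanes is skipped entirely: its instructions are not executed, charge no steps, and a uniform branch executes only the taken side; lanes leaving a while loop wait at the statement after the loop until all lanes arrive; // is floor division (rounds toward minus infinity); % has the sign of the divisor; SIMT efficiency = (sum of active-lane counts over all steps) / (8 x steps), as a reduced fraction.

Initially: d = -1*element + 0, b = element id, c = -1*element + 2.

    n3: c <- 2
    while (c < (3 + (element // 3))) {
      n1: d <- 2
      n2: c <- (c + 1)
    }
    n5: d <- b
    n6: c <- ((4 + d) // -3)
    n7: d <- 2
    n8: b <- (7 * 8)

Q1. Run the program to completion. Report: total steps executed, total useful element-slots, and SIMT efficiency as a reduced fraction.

Answer: 15 steps, 93 useful, 31/40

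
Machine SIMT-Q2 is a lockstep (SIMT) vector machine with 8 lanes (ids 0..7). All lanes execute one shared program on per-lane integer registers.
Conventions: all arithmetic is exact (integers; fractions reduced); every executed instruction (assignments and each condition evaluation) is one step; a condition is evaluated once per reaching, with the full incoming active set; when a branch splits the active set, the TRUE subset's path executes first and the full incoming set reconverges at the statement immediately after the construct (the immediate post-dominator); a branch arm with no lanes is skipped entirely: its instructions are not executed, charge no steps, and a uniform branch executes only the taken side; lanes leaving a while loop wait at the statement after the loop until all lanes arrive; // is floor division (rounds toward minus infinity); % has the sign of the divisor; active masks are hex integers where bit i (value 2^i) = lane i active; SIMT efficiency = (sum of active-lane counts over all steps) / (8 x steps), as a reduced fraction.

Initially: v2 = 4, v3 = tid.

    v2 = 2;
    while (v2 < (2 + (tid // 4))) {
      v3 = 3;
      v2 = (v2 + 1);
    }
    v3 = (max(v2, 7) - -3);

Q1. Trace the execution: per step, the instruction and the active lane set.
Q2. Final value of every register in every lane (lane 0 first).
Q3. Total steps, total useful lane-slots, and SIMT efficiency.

step 0: v2 <- 2                      0xff
step 1: eval (v2 < (2 + (tid // 4))) 0xff
step 2: v3 <- 3                      0xf0
step 3: v2 <- (v2 + 1)               0xf0
step 4: eval (v2 < (2 + (tid // 4))) 0xf0
step 5: v3 <- (max(v2, 7) - -3)      0xff

Answer: 6 steps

v2: 2,2,2,2,3,3,3,3
v3: 10,10,10,10,10,10,10,10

steps = 6; useful = 36; efficiency = 36/48 = 3/4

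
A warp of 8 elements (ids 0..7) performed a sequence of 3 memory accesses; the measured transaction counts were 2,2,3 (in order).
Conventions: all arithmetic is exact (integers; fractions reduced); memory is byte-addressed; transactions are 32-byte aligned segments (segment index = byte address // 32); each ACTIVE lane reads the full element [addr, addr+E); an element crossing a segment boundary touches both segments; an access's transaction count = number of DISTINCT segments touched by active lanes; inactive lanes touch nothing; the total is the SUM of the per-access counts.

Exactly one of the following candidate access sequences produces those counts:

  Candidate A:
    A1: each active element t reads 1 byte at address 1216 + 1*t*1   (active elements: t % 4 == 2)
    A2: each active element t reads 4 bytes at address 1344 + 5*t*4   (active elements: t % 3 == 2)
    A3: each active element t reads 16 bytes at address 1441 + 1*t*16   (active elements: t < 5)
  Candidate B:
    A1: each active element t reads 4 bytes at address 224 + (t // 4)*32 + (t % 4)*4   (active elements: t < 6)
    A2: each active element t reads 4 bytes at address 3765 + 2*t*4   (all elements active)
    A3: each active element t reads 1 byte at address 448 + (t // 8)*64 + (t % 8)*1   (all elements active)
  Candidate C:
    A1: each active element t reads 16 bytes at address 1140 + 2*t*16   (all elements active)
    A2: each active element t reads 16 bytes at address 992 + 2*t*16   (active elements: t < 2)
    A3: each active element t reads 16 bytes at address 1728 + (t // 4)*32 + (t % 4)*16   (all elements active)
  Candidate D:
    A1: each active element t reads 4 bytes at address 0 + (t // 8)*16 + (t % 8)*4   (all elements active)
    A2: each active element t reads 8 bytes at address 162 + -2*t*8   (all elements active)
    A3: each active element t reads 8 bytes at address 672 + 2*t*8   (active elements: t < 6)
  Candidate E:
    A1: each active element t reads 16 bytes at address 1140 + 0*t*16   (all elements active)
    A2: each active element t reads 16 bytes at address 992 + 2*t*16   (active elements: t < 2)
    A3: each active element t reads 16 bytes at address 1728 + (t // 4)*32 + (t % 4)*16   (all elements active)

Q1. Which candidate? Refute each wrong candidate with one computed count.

A: A1 gives 1 transaction, not 2
B: A2 gives 3 transactions, not 2
C: A1 gives 9 transactions, not 2
D: A1 gives 1 transaction, not 2
E: all counts match (2,2,3)

Answer: E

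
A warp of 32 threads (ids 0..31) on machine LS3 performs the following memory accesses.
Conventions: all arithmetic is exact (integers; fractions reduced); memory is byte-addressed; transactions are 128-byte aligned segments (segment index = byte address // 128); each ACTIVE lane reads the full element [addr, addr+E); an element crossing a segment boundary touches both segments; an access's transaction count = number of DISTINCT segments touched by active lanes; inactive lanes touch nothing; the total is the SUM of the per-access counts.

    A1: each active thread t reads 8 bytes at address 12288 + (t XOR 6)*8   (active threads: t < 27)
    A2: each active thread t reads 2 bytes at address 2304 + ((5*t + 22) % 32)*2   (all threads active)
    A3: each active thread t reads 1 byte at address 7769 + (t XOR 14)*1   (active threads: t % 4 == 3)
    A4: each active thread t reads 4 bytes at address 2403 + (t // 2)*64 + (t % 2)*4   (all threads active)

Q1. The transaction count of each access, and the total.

A1: 2 transactions
A2: 1 transaction
A3: 1 transaction
A4: 9 transactions

Answer: 2,1,1,9; total 13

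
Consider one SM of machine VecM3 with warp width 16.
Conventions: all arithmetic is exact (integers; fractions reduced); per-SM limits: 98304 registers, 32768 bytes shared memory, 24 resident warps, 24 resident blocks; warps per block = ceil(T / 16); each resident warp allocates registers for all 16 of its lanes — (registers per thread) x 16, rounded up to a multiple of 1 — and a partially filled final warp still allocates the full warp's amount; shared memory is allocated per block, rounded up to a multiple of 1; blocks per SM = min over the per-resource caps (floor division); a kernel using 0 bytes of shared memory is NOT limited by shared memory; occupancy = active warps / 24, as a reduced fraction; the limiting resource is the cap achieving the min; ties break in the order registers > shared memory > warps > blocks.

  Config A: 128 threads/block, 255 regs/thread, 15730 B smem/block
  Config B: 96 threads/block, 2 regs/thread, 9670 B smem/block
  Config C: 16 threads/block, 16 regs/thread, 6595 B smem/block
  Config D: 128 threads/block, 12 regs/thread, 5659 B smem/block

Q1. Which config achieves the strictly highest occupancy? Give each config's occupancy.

occupancies: A 2/3, B 3/4, C 1/6, D 1

Answer: D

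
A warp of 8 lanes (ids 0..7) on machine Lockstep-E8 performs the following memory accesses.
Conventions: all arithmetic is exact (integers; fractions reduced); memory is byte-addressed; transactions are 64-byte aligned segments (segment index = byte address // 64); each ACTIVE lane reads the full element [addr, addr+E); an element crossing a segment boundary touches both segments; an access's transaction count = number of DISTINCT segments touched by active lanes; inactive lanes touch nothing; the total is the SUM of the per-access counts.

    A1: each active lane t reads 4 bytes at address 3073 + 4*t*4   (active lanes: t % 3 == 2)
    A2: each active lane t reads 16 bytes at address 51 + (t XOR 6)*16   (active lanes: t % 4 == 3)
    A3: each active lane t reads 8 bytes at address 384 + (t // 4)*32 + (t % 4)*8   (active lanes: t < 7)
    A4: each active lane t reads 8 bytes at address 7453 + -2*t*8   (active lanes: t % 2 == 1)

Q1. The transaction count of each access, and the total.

A1: 2 transactions
A2: 2 transactions
A3: 1 transaction
A4: 3 transactions

Answer: 2,2,1,3; total 8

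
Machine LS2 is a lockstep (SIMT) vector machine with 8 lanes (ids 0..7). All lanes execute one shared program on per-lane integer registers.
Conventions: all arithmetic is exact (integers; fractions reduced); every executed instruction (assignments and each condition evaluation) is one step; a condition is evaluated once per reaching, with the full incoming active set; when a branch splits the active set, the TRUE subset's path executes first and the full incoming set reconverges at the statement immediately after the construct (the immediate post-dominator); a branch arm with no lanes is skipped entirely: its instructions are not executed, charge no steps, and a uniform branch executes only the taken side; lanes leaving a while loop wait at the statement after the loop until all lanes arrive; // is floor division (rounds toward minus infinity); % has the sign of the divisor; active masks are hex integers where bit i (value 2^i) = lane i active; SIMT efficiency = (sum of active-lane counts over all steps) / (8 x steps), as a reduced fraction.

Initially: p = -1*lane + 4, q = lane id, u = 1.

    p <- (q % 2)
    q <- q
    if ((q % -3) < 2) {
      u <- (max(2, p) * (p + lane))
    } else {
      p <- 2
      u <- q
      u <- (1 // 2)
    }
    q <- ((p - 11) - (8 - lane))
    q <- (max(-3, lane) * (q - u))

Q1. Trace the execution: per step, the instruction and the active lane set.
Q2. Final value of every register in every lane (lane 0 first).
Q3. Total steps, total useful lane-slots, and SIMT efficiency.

step 0: p <- (q % 2)                 0xff
step 1: q <- q                       0xff
step 2: eval ((q % -3) < 2)          0xff
step 3: u <- (max(2, p) * (p + lane)) 0xff
step 4: q <- ((p - 11) - (8 - lane)) 0xff
step 5: q <- (max(-3, lane) * (q - u)) 0xff

Answer: 6 steps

p: 0,1,0,1,0,1,0,1
q: 0,-21,-42,-69,-92,-125,-150,-189
u: 0,4,4,8,8,12,12,16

steps = 6; useful = 48; efficiency = 48/48 = 1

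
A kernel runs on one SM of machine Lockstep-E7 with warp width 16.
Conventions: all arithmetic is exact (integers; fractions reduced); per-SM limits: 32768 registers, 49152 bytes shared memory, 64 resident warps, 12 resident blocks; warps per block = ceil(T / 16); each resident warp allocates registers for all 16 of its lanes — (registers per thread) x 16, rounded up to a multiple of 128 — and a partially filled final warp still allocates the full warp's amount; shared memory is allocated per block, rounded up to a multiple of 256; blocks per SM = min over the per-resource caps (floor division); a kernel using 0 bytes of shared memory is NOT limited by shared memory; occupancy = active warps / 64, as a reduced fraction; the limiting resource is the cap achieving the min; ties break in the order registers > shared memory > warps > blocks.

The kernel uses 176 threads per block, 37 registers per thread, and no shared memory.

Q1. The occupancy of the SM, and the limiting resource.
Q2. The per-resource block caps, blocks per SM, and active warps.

Answer: occupancy 11/16, limited by registers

registers: 4 blocks
shared memory: no limit (kernel uses none)
warps: 5 blocks
blocks: 12 blocks

Answer: 4 blocks, 44 active warps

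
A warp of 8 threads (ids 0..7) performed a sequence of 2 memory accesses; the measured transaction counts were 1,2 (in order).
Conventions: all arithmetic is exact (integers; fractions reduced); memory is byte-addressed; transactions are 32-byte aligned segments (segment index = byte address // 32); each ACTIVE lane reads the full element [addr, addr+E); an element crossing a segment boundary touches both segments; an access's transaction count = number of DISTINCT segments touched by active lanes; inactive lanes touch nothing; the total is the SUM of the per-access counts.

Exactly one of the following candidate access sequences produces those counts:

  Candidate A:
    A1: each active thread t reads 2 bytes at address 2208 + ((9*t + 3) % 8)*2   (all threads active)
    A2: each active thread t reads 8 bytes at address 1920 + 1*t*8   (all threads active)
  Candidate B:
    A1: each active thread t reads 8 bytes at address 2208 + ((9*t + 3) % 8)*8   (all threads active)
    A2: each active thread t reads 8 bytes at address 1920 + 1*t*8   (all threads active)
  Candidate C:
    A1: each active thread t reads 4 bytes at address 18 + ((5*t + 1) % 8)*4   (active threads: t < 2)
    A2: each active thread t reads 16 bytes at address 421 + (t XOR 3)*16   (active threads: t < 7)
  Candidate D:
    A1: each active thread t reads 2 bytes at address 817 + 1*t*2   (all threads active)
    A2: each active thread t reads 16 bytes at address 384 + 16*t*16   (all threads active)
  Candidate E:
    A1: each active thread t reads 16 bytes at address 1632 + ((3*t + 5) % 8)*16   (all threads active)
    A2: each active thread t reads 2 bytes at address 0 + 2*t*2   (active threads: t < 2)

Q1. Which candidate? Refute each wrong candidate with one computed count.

B: A1 gives 2 transactions, not 1
C: A1 gives 2 transactions, not 1
D: A1 gives 2 transactions, not 1
E: A1 gives 4 transactions, not 1
A: all counts match (1,2)

Answer: A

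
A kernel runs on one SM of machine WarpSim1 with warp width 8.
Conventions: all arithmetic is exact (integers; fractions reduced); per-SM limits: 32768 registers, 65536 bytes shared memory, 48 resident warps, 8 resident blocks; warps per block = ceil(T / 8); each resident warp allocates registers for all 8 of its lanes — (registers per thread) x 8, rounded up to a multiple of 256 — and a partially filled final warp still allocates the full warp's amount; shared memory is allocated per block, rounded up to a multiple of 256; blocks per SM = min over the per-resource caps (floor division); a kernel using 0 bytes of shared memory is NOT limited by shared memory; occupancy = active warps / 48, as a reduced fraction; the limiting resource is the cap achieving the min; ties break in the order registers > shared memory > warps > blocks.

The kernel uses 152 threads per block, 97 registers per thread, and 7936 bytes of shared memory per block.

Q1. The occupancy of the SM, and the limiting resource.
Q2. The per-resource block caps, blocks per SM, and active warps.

Answer: occupancy 19/48, limited by registers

registers: 1 block
shared memory: 8 blocks
warps: 2 blocks
blocks: 8 blocks

Answer: 1 block, 19 active warps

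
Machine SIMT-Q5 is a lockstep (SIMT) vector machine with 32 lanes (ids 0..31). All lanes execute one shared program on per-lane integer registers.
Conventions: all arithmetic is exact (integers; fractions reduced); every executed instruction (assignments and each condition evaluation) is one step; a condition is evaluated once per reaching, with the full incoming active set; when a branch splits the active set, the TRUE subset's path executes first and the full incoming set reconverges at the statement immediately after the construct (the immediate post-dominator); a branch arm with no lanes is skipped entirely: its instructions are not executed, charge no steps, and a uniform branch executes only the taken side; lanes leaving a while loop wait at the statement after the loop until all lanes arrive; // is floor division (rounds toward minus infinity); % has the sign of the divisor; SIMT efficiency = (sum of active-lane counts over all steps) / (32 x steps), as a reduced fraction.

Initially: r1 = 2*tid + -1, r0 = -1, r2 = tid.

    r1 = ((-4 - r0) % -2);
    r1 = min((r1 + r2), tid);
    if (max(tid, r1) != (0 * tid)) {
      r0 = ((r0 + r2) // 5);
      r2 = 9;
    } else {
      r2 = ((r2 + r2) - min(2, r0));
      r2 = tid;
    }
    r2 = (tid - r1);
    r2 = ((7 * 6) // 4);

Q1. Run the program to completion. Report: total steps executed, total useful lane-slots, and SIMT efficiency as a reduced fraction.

Answer: 9 steps, 224 useful, 7/9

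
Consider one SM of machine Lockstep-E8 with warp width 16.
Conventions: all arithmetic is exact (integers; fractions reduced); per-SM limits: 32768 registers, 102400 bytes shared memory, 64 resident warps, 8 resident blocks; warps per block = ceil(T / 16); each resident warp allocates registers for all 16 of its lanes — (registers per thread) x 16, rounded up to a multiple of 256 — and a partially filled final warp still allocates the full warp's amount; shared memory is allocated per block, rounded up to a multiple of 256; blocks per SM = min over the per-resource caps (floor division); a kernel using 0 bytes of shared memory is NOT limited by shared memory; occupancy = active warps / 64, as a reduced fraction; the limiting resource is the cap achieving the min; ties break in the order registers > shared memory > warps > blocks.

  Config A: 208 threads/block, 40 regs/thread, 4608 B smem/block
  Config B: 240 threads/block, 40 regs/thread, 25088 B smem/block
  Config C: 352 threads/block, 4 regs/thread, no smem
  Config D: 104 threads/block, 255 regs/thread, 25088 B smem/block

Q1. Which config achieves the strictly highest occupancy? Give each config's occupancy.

occupancies: A 39/64, B 15/32, C 11/16, D 7/64

Answer: C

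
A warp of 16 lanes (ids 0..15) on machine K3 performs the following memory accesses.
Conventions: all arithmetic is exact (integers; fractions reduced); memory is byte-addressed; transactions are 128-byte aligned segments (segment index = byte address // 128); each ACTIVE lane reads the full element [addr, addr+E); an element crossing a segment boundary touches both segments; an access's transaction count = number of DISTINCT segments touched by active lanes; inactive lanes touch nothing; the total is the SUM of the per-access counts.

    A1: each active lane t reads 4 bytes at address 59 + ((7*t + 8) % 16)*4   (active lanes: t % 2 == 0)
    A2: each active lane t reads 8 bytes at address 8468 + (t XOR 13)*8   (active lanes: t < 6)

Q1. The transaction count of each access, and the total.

A1: 1 transaction
A2: 2 transactions

Answer: 1,2; total 3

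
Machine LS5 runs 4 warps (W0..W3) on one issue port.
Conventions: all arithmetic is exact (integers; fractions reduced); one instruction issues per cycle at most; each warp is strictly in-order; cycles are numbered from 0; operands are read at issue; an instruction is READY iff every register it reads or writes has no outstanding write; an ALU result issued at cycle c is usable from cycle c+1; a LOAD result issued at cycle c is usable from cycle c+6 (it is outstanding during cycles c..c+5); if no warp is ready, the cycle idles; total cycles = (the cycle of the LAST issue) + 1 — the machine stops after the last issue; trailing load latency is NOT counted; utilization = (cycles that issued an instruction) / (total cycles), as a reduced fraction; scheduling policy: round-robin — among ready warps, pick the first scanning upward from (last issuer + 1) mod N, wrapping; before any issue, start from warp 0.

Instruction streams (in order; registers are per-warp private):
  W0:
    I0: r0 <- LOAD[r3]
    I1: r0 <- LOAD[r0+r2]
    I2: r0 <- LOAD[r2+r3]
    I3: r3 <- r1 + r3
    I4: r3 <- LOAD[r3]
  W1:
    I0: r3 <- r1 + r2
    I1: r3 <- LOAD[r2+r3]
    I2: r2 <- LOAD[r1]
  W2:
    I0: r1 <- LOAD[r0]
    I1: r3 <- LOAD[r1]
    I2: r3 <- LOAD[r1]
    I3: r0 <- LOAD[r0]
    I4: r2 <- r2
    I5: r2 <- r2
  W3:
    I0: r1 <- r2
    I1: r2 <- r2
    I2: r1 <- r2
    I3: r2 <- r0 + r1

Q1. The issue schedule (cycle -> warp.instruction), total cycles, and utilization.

cycle 0: W0.I0
cycle 1: W1.I0
cycle 2: W2.I0
cycle 3: W3.I0
cycle 4: W1.I1
cycle 5: W3.I1
cycle 6: W0.I1
cycle 7: W1.I2
cycle 8: W2.I1
cycle 9: W3.I2
cycle 10: W3.I3
cycle 11: idle
cycle 12: W0.I2
cycle 13: W0.I3
cycle 14: W2.I2
cycle 15: W0.I4
cycle 16: W2.I3
cycle 17: W2.I4
cycle 18: W2.I5

Answer: 19 cycles, utilization 18/19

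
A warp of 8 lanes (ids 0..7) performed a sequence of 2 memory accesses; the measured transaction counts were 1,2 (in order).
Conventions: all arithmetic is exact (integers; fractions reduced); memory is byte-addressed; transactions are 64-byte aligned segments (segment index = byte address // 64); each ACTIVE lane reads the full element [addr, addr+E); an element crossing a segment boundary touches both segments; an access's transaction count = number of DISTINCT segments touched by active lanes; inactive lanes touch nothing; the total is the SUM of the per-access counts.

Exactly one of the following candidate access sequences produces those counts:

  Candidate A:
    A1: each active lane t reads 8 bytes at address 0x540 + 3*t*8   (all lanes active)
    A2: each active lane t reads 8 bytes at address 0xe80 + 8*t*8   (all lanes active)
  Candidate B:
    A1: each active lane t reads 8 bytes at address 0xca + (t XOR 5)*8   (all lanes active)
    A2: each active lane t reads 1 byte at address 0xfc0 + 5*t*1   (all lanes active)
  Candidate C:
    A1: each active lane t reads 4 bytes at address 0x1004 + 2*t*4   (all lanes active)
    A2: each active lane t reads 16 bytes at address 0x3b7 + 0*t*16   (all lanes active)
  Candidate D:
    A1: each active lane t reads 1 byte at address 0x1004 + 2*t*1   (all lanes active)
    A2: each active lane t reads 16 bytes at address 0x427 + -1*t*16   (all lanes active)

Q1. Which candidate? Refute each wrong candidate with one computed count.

A: A1 gives 3 transactions, not 1
B: A1 gives 2 transactions, not 1
D: A2 gives 3 transactions, not 2
C: all counts match (1,2)

Answer: C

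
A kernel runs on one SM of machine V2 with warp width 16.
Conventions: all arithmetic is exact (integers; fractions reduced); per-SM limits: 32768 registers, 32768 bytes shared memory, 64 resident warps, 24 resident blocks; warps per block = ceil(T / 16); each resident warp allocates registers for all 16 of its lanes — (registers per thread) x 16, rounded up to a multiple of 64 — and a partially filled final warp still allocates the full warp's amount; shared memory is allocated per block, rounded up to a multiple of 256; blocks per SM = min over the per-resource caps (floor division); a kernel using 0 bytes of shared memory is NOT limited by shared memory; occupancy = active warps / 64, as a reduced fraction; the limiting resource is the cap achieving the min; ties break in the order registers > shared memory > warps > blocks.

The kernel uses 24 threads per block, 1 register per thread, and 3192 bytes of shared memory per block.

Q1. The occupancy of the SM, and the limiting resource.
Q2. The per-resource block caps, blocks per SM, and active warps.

Answer: occupancy 9/32, limited by shared memory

registers: 256 blocks
shared memory: 9 blocks
warps: 32 blocks
blocks: 24 blocks

Answer: 9 blocks, 18 active warps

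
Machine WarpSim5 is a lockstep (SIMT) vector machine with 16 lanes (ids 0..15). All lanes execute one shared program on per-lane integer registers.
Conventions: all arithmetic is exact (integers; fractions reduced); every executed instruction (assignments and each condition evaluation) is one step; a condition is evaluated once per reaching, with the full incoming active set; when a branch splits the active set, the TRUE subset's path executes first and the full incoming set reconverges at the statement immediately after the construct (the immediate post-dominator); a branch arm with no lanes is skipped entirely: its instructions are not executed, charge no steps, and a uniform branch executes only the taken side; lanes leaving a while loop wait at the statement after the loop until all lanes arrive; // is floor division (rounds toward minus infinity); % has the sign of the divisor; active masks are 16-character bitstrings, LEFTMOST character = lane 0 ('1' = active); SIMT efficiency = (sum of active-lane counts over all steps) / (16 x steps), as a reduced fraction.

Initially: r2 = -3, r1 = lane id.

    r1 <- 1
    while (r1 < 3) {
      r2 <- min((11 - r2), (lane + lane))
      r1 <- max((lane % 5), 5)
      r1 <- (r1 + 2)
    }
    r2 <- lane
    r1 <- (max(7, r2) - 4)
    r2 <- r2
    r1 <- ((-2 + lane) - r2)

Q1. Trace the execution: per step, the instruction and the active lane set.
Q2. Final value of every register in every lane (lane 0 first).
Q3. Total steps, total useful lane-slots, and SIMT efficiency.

step 0: r1 <- 1                      1111111111111111
step 1: eval (r1 < 3)                1111111111111111
step 2: r2 <- min((11 - r2), (lane + lane)) 1111111111111111
step 3: r1 <- max((lane % 5), 5)     1111111111111111
step 4: r1 <- (r1 + 2)               1111111111111111
step 5: eval (r1 < 3)                1111111111111111
step 6: r2 <- lane                   1111111111111111
step 7: r1 <- (max(7, r2) - 4)       1111111111111111
step 8: r2 <- r2                     1111111111111111
step 9: r1 <- ((-2 + lane) - r2)     1111111111111111

Answer: 10 steps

r2: 0,1,2,3,4,5,6,7,8,9,10,11,12,13,14,15
r1: -2,-2,-2,-2,-2,-2,-2,-2,-2,-2,-2,-2,-2,-2,-2,-2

steps = 10; useful = 160; efficiency = 160/160 = 1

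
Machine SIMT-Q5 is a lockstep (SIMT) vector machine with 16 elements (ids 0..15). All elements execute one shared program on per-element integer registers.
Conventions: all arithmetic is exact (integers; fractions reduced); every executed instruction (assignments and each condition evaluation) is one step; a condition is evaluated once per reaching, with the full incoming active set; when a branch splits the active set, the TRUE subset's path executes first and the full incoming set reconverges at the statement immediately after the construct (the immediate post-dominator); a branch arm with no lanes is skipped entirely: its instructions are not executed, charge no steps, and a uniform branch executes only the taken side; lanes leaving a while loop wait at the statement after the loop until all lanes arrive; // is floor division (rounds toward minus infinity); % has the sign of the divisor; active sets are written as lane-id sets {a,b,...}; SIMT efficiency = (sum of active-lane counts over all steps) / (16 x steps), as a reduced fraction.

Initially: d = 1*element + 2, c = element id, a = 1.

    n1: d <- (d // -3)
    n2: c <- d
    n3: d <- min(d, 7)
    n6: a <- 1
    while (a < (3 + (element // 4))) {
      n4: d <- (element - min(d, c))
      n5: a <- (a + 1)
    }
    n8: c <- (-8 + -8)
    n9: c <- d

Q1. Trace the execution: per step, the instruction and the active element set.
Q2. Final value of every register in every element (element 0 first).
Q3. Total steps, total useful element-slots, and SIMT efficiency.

step 0: d <- (d // -3)               {0,1,2,3,4,5,6,7,8,9,10,11,12,13,14,15}
step 1: c <- d                       {0,1,2,3,4,5,6,7,8,9,10,11,12,13,14,15}
step 2: d <- min(d, 7)               {0,1,2,3,4,5,6,7,8,9,10,11,12,13,14,15}
step 3: a <- 1                       {0,1,2,3,4,5,6,7,8,9,10,11,12,13,14,15}
step 4: eval (a < (3 + (element // 4))) {0,1,2,3,4,5,6,7,8,9,10,11,12,13,14,15}
step 5: d <- (element - min(d, c))   {0,1,2,3,4,5,6,7,8,9,10,11,12,13,14,15}
step 6: a <- (a + 1)                 {0,1,2,3,4,5,6,7,8,9,10,11,12,13,14,15}
step 7: eval (a < (3 + (element // 4))) {0,1,2,3,4,5,6,7,8,9,10,11,12,13,14,15}
step 8: d <- (element - min(d, c))   {0,1,2,3,4,5,6,7,8,9,10,11,12,13,14,15}
step 9: a <- (a + 1)                 {0,1,2,3,4,5,6,7,8,9,10,11,12,13,14,15}
step 10: eval (a < (3 + (element // 4))) {0,1,2,3,4,5,6,7,8,9,10,11,12,13,14,15}
step 11: d <- (element - min(d, c))   {4,5,6,7,8,9,10,11,12,13,14,15}
step 12: a <- (a + 1)                 {4,5,6,7,8,9,10,11,12,13,14,15}
step 13: eval (a < (3 + (element // 4))) {4,5,6,7,8,9,10,11,12,13,14,15}
step 14: d <- (element - min(d, c))   {8,9,10,11,12,13,14,15}
step 15: a <- (a + 1)                 {8,9,10,11,12,13,14,15}
step 16: eval (a < (3 + (element // 4))) {8,9,10,11,12,13,14,15}
step 17: d <- (element - min(d, c))   {12,13,14,15}
step 18: a <- (a + 1)                 {12,13,14,15}
step 19: eval (a < (3 + (element // 4))) {12,13,14,15}
step 20: c <- (-8 + -8)               {0,1,2,3,4,5,6,7,8,9,10,11,12,13,14,15}
step 21: c <- d                       {0,1,2,3,4,5,6,7,8,9,10,11,12,13,14,15}

Answer: 22 steps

d: 1,2,4,5,6,8,9,10,12,13,14,16,17,18,20,21
c: 1,2,4,5,6,8,9,10,12,13,14,16,17,18,20,21
a: 3,3,3,3,4,4,4,4,5,5,5,5,6,6,6,6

steps = 22; useful = 280; efficiency = 280/352 = 35/44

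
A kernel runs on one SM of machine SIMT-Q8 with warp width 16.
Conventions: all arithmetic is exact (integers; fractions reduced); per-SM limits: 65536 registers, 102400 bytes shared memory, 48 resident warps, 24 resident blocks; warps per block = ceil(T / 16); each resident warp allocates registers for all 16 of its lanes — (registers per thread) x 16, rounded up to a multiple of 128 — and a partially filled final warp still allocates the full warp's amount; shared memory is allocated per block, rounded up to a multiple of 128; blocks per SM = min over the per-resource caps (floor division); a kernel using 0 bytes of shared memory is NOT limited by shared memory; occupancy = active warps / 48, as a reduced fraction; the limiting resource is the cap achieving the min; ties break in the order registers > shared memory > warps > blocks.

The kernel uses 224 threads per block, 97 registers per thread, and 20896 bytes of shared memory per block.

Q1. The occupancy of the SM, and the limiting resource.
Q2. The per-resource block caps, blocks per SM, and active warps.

Answer: occupancy 7/12, limited by registers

registers: 2 blocks
shared memory: 4 blocks
warps: 3 blocks
blocks: 24 blocks

Answer: 2 blocks, 28 active warps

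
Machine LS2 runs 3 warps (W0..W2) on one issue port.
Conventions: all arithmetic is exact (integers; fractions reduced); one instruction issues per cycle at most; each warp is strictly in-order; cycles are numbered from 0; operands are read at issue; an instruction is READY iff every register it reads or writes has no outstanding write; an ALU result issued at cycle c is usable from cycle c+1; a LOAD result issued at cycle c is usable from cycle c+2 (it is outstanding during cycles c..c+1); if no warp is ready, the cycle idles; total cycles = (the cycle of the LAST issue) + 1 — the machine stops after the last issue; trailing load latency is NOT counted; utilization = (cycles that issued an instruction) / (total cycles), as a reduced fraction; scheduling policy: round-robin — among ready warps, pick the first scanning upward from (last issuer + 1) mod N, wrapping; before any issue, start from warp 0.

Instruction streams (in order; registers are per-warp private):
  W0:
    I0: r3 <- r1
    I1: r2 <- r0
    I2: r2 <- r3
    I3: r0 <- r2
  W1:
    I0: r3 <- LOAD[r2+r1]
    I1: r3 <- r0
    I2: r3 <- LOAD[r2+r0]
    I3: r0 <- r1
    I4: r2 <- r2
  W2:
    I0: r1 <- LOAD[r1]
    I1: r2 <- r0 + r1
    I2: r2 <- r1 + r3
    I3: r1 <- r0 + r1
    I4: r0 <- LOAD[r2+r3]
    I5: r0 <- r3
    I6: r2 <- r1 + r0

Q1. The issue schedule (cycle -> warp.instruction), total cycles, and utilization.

cycle 0: W0.I0
cycle 1: W1.I0
cycle 2: W2.I0
cycle 3: W0.I1
cycle 4: W1.I1
cycle 5: W2.I1
cycle 6: W0.I2
cycle 7: W1.I2
cycle 8: W2.I2
cycle 9: W0.I3
cycle 10: W1.I3
cycle 11: W2.I3
cycle 12: W1.I4
cycle 13: W2.I4
cycle 14: idle
cycle 15: W2.I5
cycle 16: W2.I6

Answer: 17 cycles, utilization 16/17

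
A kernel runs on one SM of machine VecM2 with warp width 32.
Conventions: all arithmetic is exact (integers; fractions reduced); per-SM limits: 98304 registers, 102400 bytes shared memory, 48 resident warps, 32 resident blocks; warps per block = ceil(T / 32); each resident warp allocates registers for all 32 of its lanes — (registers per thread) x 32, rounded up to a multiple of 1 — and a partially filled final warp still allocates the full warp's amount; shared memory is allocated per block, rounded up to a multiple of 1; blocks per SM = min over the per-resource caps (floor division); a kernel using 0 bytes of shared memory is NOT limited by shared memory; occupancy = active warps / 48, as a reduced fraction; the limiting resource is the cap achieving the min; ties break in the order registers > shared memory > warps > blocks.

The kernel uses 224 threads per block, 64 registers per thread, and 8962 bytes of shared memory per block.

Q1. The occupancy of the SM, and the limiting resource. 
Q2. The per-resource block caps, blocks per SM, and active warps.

Answer: occupancy 7/8, limited by registers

registers: 6 blocks
shared memory: 11 blocks
warps: 6 blocks
blocks: 32 blocks

Answer: 6 blocks, 42 active warps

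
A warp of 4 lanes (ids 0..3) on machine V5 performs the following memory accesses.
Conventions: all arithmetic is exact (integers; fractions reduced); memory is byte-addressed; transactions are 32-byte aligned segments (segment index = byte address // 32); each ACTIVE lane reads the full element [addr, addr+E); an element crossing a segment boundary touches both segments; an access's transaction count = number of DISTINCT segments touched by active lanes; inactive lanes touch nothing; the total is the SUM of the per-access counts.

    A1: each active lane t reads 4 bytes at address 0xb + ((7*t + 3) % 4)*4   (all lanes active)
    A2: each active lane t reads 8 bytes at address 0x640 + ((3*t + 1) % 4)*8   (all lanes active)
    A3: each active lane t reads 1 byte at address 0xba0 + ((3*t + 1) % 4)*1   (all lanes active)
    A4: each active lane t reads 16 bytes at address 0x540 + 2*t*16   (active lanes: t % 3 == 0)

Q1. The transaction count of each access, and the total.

A1: 1 transaction
A2: 1 transaction
A3: 1 transaction
A4: 2 transactions

Answer: 1,1,1,2; total 5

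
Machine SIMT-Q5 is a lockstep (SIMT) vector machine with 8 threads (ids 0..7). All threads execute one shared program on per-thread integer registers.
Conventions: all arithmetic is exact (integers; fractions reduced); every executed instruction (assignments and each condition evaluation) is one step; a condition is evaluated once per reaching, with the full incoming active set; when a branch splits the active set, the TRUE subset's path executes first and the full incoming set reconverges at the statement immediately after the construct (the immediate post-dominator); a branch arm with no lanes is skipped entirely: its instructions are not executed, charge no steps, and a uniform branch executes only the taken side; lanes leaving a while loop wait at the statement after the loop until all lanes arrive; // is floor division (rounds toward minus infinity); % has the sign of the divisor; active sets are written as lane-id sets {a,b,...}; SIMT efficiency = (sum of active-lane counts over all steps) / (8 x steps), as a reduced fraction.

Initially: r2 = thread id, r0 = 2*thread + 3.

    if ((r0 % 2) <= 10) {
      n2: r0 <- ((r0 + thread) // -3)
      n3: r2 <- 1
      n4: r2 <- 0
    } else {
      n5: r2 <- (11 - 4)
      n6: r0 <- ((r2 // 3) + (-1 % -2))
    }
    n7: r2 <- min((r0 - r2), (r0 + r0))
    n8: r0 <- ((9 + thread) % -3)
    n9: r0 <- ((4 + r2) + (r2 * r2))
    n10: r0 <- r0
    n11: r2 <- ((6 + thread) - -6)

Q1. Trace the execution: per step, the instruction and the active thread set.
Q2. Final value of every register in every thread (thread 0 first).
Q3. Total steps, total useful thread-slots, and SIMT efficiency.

step 0: eval ((r0 % 2) <= 10)        {0,1,2,3,4,5,6,7}
step 1: r0 <- ((r0 + thread) // -3)  {0,1,2,3,4,5,6,7}
step 2: r2 <- 1                      {0,1,2,3,4,5,6,7}
step 3: r2 <- 0                      {0,1,2,3,4,5,6,7}
step 4: r2 <- min((r0 - r2), (r0 + r0)) {0,1,2,3,4,5,6,7}
step 5: r0 <- ((9 + thread) % -3)    {0,1,2,3,4,5,6,7}
step 6: r0 <- ((4 + r2) + (r2 * r2)) {0,1,2,3,4,5,6,7}
step 7: r0 <- r0                     {0,1,2,3,4,5,6,7}
step 8: r2 <- ((6 + thread) - -6)    {0,1,2,3,4,5,6,7}

Answer: 9 steps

r2: 12,13,14,15,16,17,18,19
r0: 6,16,34,60,94,136,186,244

steps = 9; useful = 72; efficiency = 72/72 = 1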